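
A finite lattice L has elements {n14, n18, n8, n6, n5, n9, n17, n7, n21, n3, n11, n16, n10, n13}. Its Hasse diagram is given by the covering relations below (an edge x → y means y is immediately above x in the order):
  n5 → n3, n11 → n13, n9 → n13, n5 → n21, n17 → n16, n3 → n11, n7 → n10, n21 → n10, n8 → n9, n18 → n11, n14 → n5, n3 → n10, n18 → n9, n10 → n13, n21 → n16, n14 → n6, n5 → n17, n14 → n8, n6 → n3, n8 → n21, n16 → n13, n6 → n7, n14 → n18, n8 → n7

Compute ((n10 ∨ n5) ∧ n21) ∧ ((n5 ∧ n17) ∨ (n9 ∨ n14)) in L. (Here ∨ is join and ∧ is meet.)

n10 ∨ n5 = n10
n10 ∧ n21 = n21
n5 ∧ n17 = n5
n9 ∨ n14 = n9
n5 ∨ n9 = n13
n21 ∧ n13 = n21

n21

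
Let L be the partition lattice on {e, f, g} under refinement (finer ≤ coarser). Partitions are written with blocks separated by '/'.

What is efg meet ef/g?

ef/g

The meet (common refinement) of efg and ef/g intersects blocks pairwise, giving ef/g.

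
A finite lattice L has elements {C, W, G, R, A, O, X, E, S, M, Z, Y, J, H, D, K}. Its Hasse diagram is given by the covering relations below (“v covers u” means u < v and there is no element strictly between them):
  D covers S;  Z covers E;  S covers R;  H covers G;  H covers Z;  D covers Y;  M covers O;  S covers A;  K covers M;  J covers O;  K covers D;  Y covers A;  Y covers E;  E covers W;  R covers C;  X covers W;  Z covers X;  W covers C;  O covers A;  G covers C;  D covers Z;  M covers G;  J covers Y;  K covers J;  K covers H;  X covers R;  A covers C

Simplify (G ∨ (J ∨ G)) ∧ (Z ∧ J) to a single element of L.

J ∨ G = K
G ∨ K = K
Z ∧ J = E
K ∧ E = E

E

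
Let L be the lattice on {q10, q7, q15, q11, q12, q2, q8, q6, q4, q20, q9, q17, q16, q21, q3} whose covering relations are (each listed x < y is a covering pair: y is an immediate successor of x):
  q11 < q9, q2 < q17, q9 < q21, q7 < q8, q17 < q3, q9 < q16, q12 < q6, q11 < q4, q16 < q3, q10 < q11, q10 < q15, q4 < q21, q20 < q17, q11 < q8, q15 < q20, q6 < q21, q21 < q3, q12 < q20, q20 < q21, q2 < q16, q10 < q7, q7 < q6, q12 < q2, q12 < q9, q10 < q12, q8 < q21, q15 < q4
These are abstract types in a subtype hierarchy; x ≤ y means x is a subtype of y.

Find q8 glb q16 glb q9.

Common lower bounds of {q8, q16, q9}: q10, q11.
The greatest among these is q11.

q11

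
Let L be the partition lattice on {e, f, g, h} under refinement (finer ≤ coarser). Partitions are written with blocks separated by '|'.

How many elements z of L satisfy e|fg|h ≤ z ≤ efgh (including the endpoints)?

5

The interval [e|fg|h, efgh] = {efgh, efg|h, eh|fg, e|fgh, e|fg|h}, which has 5 elements.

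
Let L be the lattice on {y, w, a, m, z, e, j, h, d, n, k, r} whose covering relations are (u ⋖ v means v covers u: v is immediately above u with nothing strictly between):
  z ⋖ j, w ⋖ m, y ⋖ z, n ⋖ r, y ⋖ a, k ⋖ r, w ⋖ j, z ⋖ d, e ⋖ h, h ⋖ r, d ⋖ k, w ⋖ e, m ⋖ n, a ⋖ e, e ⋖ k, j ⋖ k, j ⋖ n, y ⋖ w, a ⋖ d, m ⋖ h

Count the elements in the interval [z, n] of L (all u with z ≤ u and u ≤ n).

The interval [z, n] = {j, n, z}, which has 3 elements.

3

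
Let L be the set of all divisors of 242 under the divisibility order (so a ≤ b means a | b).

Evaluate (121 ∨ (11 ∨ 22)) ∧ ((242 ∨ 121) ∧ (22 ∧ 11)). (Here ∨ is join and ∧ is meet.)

11

11 ∨ 22 = 22
121 ∨ 22 = 242
242 ∨ 121 = 242
22 ∧ 11 = 11
242 ∧ 11 = 11
242 ∧ 11 = 11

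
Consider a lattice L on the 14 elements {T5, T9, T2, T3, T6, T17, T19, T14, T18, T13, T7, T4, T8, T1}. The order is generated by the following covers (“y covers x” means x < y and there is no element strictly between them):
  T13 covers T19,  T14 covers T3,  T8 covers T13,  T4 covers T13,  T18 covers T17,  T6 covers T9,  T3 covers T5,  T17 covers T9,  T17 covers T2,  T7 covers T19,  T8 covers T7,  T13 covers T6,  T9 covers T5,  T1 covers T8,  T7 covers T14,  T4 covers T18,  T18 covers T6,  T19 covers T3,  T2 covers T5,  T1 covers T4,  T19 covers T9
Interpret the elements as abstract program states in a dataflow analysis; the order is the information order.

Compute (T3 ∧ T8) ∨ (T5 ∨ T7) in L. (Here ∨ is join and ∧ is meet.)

T3 ∧ T8 = T3
T5 ∨ T7 = T7
T3 ∨ T7 = T7

T7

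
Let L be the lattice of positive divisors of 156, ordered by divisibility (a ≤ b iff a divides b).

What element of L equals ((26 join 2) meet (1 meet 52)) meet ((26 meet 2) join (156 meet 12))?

1

26 ∨ 2 = 26
1 ∧ 52 = 1
26 ∧ 1 = 1
26 ∧ 2 = 2
156 ∧ 12 = 12
2 ∨ 12 = 12
1 ∧ 12 = 1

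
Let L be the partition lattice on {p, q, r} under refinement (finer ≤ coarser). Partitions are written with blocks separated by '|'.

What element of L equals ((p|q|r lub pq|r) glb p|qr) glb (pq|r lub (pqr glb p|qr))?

p|q|r ∨ pq|r = pq|r
pq|r ∧ p|qr = p|q|r
pqr ∧ p|qr = p|qr
pq|r ∨ p|qr = pqr
p|q|r ∧ pqr = p|q|r

p|q|r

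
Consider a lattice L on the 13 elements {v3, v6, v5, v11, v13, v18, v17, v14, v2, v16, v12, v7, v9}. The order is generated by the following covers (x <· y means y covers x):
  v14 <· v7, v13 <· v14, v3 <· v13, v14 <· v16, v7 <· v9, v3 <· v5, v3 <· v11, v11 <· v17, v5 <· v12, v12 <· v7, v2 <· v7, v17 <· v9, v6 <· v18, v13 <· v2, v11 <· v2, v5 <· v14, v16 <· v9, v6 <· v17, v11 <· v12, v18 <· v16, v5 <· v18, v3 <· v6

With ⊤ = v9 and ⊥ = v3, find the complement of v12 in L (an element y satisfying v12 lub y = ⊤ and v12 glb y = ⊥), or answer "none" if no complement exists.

v6

Need y with v12 ∨ y = v9 and v12 ∧ y = v3.
Checking each element gives: v6.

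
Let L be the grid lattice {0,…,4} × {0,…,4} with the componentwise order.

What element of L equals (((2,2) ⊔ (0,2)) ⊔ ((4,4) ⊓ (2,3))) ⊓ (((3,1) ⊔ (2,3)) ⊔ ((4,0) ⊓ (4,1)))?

(2,2) ∨ (0,2) = (2,2)
(4,4) ∧ (2,3) = (2,3)
(2,2) ∨ (2,3) = (2,3)
(3,1) ∨ (2,3) = (3,3)
(4,0) ∧ (4,1) = (4,0)
(3,3) ∨ (4,0) = (4,3)
(2,3) ∧ (4,3) = (2,3)

(2,3)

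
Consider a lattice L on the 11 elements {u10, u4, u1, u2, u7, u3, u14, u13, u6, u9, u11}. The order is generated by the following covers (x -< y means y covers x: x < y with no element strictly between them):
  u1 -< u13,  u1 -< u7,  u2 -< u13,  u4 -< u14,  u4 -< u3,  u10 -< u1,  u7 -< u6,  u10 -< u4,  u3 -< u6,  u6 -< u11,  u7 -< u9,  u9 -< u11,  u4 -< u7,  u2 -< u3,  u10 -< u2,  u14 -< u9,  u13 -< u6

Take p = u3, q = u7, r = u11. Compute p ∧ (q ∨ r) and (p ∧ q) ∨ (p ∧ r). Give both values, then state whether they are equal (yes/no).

u3; u3; yes

q ∨ r = u11, so p ∧ (q ∨ r) = u3 ∧ u11 = u3.
p ∧ q = u4 and p ∧ r = u3, so (p ∧ q) ∨ (p ∧ r) = u4 ∨ u3 = u3.
Equal: yes.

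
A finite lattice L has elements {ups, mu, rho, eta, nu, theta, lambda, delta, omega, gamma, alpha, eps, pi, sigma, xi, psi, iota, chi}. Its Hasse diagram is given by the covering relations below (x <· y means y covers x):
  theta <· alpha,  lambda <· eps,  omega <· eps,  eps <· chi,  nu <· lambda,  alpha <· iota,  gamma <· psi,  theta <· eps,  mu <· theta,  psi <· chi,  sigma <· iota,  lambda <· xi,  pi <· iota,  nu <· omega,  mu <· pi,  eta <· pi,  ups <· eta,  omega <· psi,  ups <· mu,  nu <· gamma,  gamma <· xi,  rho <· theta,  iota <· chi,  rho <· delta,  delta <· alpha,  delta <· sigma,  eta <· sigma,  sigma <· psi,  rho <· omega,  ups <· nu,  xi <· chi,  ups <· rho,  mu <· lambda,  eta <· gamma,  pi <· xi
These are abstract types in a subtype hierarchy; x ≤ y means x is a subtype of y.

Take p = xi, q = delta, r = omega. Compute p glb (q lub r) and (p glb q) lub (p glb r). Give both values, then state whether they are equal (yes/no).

q lub r = psi, so p glb (q lub r) = xi glb psi = gamma.
p glb q = ups and p glb r = nu, so (p glb q) lub (p glb r) = ups lub nu = nu.
Equal: no.

gamma; nu; no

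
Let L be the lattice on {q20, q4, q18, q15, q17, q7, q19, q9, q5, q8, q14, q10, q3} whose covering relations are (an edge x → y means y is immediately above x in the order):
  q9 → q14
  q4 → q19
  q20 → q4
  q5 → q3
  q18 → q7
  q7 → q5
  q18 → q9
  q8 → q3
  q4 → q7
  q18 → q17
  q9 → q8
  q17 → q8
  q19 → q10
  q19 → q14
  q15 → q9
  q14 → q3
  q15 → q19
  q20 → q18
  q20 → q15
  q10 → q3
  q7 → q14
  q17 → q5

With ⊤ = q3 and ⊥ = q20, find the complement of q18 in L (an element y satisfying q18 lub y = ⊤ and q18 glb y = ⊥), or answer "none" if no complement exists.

Need y with q18 ∨ y = q3 and q18 ∧ y = q20.
Checking each element gives: q10.

q10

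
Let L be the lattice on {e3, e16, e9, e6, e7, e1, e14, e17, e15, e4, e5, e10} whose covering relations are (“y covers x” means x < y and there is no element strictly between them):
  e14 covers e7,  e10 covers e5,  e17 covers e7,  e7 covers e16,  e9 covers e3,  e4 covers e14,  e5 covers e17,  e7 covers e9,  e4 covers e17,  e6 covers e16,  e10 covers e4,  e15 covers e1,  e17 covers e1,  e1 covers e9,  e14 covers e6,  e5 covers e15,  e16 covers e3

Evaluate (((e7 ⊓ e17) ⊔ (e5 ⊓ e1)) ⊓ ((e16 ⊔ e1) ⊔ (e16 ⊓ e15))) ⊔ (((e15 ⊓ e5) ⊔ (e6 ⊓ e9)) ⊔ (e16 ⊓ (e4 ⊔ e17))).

e5

e7 ∧ e17 = e7
e5 ∧ e1 = e1
e7 ∨ e1 = e17
e16 ∨ e1 = e17
e16 ∧ e15 = e3
e17 ∨ e3 = e17
e17 ∧ e17 = e17
e15 ∧ e5 = e15
e6 ∧ e9 = e3
e15 ∨ e3 = e15
e4 ∨ e17 = e4
e16 ∧ e4 = e16
e15 ∨ e16 = e5
e17 ∨ e5 = e5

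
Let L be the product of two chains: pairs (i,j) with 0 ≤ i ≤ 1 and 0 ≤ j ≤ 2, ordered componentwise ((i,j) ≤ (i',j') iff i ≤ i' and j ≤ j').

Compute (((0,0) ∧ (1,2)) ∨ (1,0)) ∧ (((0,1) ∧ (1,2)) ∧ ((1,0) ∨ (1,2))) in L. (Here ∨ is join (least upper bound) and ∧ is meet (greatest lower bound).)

(0,0) ∧ (1,2) = (0,0)
(0,0) ∨ (1,0) = (1,0)
(0,1) ∧ (1,2) = (0,1)
(1,0) ∨ (1,2) = (1,2)
(0,1) ∧ (1,2) = (0,1)
(1,0) ∧ (0,1) = (0,0)

(0,0)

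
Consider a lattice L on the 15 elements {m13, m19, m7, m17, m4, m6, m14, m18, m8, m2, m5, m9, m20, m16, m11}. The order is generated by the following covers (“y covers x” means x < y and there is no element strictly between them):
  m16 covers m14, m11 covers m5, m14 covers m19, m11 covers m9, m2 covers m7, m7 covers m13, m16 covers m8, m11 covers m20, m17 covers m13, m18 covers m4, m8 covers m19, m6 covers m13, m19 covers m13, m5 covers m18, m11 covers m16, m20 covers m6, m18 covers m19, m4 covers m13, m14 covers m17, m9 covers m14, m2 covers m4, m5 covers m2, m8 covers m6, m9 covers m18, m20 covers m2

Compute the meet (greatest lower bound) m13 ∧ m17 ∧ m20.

Common lower bounds of {m13, m17, m20}: m13.
The greatest among these is m13.

m13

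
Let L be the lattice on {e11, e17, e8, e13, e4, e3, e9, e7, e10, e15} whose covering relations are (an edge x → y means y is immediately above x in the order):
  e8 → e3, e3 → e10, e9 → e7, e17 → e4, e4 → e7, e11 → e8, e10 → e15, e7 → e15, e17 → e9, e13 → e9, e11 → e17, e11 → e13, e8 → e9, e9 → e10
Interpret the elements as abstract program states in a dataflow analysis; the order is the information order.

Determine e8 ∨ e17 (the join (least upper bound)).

Common upper bounds of {e8, e17}: e10, e15, e7, e9.
The least among these is e9.

e9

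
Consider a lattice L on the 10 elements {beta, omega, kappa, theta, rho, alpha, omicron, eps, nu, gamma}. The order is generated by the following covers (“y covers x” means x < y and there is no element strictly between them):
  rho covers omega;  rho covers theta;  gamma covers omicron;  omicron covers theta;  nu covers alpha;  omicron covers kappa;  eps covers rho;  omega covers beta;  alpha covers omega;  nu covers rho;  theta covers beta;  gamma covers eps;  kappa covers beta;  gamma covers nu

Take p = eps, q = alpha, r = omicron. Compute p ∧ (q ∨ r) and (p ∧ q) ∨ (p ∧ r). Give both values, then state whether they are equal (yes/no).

q ∨ r = gamma, so p ∧ (q ∨ r) = eps ∧ gamma = eps.
p ∧ q = omega and p ∧ r = theta, so (p ∧ q) ∨ (p ∧ r) = omega ∨ theta = rho.
Equal: no.

eps; rho; no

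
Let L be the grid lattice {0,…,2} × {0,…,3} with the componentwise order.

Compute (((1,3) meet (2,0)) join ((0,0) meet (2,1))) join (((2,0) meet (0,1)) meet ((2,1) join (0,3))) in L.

(1,0)

(1,3) ∧ (2,0) = (1,0)
(0,0) ∧ (2,1) = (0,0)
(1,0) ∨ (0,0) = (1,0)
(2,0) ∧ (0,1) = (0,0)
(2,1) ∨ (0,3) = (2,3)
(0,0) ∧ (2,3) = (0,0)
(1,0) ∨ (0,0) = (1,0)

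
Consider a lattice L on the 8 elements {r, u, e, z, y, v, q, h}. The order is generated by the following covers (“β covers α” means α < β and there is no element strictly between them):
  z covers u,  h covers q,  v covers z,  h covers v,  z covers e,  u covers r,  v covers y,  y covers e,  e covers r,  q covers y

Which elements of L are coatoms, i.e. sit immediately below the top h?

q, v

The coatoms are exactly the elements covered by h: q, v.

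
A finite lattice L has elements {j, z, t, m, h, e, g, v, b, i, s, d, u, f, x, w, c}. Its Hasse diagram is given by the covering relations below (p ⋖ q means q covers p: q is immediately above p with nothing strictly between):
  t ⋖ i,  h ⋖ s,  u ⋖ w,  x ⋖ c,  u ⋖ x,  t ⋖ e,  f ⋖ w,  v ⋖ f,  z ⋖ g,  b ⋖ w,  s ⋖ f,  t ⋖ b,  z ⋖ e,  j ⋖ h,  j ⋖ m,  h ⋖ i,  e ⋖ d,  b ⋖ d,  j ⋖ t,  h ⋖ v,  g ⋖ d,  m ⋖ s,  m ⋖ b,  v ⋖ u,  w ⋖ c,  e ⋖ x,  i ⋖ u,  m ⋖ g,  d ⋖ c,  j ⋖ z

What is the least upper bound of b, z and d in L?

Common upper bounds of {b, z, d}: c, d.
The least among these is d.

d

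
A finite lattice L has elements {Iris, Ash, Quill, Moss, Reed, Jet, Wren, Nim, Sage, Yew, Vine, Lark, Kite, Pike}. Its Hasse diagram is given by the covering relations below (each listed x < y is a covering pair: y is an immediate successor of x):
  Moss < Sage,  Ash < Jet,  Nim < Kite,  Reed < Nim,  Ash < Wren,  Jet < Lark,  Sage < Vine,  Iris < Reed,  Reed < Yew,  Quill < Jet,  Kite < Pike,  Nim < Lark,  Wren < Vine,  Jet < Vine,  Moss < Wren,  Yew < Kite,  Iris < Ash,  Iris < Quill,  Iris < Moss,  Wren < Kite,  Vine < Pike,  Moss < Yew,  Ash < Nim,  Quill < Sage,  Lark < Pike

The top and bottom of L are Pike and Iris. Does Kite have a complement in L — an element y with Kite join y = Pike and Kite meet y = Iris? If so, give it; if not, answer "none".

Need y with Kite ∨ y = Pike and Kite ∧ y = Iris.
Checking each element gives: Quill.

Quill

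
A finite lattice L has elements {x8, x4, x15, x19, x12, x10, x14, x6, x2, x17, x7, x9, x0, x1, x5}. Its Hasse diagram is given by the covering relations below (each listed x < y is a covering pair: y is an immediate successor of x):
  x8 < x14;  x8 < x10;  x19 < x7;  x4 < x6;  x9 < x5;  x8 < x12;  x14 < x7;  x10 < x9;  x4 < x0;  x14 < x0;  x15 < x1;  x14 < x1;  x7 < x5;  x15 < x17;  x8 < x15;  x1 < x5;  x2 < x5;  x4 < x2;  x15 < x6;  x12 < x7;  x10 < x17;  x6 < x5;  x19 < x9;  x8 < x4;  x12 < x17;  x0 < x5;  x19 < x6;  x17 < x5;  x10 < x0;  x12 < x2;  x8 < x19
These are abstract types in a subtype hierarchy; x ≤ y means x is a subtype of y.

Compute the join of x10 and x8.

x10

Common upper bounds of {x10, x8}: x0, x10, x17, x5, x9.
The least among these is x10.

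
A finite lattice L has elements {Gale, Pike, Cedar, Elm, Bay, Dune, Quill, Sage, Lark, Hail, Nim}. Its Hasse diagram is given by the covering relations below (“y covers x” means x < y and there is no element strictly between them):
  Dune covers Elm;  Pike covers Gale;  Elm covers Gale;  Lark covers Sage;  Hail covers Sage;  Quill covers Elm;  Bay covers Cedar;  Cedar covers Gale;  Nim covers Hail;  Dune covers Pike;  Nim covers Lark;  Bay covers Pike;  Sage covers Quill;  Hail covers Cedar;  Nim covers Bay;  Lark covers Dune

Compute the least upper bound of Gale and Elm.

Common upper bounds of {Gale, Elm}: Dune, Elm, Hail, Lark, Nim, Quill, Sage.
The least among these is Elm.

Elm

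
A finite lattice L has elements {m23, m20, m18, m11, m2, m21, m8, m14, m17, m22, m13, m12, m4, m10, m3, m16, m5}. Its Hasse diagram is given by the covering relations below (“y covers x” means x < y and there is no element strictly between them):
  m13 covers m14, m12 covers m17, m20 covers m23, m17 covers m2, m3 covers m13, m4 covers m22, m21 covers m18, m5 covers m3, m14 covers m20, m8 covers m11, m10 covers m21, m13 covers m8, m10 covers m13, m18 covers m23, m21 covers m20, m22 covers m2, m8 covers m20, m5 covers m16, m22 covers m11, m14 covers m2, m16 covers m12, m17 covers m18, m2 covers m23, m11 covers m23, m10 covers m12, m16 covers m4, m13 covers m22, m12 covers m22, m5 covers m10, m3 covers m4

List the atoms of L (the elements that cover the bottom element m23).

m11, m18, m2, m20

The atoms are exactly the elements that cover m23: m11, m18, m2, m20.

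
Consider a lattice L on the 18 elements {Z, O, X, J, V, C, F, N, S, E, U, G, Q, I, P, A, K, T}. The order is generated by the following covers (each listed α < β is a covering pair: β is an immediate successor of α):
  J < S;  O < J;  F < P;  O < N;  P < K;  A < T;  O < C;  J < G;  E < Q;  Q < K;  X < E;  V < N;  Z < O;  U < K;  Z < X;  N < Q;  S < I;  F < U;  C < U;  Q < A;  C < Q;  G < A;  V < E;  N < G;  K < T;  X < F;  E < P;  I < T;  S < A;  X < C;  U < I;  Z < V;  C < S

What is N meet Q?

Common lower bounds of {N, Q}: N, O, V, Z.
The greatest among these is N.

N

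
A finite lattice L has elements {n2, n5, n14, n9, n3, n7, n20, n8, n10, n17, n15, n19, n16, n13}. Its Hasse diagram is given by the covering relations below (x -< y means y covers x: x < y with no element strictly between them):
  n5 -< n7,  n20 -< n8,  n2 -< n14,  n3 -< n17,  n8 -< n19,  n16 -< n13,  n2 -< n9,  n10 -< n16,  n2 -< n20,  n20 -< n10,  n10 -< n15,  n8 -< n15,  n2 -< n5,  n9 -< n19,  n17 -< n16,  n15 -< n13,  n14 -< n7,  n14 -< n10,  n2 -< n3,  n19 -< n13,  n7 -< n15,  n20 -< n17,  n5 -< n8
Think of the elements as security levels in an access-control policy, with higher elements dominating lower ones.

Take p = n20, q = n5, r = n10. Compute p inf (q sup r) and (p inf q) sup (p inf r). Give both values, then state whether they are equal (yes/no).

q sup r = n15, so p inf (q sup r) = n20 inf n15 = n20.
p inf q = n2 and p inf r = n20, so (p inf q) sup (p inf r) = n2 sup n20 = n20.
Equal: yes.

n20; n20; yes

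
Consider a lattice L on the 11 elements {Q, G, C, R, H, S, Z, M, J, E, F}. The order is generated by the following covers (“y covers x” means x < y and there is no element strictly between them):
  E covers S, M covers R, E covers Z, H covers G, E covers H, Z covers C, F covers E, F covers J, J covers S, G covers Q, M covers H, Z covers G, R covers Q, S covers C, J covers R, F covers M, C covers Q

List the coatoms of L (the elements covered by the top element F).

E, J, M

The coatoms are exactly the elements covered by F: E, J, M.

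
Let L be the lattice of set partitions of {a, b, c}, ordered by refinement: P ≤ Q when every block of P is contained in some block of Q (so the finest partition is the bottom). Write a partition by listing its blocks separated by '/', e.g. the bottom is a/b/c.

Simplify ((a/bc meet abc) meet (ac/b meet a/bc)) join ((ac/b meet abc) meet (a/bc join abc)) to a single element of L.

a/bc ∧ abc = a/bc
ac/b ∧ a/bc = a/b/c
a/bc ∧ a/b/c = a/b/c
ac/b ∧ abc = ac/b
a/bc ∨ abc = abc
ac/b ∧ abc = ac/b
a/b/c ∨ ac/b = ac/b

ac/b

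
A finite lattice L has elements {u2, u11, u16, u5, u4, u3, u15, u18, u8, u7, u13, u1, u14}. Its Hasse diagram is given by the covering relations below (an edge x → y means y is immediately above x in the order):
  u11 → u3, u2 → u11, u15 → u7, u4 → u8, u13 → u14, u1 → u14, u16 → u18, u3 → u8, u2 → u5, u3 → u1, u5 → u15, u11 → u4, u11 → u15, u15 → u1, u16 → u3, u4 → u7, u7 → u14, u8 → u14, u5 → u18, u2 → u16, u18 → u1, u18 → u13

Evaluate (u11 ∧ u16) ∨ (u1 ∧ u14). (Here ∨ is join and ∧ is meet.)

u1

u11 ∧ u16 = u2
u1 ∧ u14 = u1
u2 ∨ u1 = u1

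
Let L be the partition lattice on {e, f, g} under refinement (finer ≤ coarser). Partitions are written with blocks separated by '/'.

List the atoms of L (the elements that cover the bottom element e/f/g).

e/fg, ef/g, eg/f

The atoms are exactly the elements that cover e/f/g: e/fg, ef/g, eg/f.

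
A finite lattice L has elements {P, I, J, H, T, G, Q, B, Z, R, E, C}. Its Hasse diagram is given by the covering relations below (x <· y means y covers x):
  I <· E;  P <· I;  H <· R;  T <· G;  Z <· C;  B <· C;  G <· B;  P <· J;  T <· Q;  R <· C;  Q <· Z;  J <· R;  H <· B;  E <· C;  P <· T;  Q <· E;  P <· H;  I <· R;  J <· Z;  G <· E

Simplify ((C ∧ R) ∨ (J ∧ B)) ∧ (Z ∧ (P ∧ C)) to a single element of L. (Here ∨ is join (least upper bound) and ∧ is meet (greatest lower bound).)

C ∧ R = R
J ∧ B = P
R ∨ P = R
P ∧ C = P
Z ∧ P = P
R ∧ P = P

P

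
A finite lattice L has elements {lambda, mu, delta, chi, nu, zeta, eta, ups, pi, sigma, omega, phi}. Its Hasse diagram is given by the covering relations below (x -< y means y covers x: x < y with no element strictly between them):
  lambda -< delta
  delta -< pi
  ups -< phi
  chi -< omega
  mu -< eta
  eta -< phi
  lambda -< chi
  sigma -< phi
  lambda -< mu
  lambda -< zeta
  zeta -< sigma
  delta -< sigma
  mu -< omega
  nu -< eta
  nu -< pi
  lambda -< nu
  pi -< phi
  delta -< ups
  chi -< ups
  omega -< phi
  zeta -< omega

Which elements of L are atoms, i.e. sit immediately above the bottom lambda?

The atoms are exactly the elements that cover lambda: chi, delta, mu, nu, zeta.

chi, delta, mu, nu, zeta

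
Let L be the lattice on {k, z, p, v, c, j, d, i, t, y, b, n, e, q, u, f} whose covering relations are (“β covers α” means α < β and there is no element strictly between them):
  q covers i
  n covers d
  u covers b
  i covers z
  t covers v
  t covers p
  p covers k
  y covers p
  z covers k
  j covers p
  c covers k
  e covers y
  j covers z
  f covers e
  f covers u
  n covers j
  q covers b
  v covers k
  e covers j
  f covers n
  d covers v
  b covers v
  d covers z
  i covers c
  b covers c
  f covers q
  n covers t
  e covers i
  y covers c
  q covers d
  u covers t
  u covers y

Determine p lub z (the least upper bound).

j

Common upper bounds of {p, z}: e, f, j, n.
The least among these is j.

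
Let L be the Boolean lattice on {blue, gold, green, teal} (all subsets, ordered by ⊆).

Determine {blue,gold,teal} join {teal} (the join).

Under ⊆, join is union: {blue,gold,teal} ∪ {teal} = {blue,gold,teal}.

{blue,gold,teal}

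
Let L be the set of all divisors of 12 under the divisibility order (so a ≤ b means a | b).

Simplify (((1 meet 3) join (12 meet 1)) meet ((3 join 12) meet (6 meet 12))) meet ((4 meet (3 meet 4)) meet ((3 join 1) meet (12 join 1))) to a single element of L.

1

1 ∧ 3 = 1
12 ∧ 1 = 1
1 ∨ 1 = 1
3 ∨ 12 = 12
6 ∧ 12 = 6
12 ∧ 6 = 6
1 ∧ 6 = 1
3 ∧ 4 = 1
4 ∧ 1 = 1
3 ∨ 1 = 3
12 ∨ 1 = 12
3 ∧ 12 = 3
1 ∧ 3 = 1
1 ∧ 1 = 1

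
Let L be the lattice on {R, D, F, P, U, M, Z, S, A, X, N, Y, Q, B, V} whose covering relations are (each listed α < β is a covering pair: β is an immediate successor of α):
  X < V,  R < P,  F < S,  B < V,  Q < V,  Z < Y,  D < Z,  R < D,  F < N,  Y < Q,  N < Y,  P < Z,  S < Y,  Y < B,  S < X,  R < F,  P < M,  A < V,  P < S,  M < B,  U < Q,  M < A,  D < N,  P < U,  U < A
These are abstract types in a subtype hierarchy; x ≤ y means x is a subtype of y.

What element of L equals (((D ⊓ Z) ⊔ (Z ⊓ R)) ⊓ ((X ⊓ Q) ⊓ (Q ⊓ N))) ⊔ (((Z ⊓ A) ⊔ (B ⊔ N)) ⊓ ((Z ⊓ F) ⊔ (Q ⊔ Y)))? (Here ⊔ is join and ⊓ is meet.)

Y

D ∧ Z = D
Z ∧ R = R
D ∨ R = D
X ∧ Q = S
Q ∧ N = N
S ∧ N = F
D ∧ F = R
Z ∧ A = P
B ∨ N = B
P ∨ B = B
Z ∧ F = R
Q ∨ Y = Q
R ∨ Q = Q
B ∧ Q = Y
R ∨ Y = Y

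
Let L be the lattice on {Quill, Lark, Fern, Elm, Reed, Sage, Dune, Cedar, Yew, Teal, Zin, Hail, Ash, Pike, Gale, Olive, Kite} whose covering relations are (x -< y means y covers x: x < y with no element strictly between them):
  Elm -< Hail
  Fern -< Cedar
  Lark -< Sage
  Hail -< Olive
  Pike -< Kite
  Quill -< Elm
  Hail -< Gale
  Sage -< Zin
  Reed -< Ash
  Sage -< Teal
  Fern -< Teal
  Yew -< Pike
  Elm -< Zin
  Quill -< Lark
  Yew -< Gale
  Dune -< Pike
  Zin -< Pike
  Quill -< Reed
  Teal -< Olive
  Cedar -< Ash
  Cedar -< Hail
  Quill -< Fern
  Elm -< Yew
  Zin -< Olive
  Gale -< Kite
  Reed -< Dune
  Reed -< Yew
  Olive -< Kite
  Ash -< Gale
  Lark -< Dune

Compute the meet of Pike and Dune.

Common lower bounds of {Pike, Dune}: Dune, Lark, Quill, Reed.
The greatest among these is Dune.

Dune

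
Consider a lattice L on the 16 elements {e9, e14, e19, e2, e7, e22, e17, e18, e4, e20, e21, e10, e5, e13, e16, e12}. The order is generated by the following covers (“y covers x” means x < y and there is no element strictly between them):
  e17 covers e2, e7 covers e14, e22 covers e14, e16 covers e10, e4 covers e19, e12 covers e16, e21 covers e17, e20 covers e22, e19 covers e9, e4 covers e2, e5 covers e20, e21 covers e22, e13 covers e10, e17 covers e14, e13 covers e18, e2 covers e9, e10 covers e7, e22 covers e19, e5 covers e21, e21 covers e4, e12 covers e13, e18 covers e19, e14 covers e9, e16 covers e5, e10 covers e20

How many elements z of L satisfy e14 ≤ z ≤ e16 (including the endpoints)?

The interval [e14, e16] = {e10, e14, e16, e17, e20, e21, e22, e5, e7}, which has 9 elements.

9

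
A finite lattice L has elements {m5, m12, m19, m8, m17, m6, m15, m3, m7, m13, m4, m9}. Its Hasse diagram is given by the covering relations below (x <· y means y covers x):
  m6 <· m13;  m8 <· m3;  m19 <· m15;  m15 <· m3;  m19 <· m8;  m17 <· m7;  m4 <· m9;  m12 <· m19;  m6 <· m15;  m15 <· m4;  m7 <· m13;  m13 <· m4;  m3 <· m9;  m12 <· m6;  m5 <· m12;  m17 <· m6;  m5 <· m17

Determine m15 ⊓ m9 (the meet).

Common lower bounds of {m15, m9}: m12, m15, m17, m19, m5, m6.
The greatest among these is m15.

m15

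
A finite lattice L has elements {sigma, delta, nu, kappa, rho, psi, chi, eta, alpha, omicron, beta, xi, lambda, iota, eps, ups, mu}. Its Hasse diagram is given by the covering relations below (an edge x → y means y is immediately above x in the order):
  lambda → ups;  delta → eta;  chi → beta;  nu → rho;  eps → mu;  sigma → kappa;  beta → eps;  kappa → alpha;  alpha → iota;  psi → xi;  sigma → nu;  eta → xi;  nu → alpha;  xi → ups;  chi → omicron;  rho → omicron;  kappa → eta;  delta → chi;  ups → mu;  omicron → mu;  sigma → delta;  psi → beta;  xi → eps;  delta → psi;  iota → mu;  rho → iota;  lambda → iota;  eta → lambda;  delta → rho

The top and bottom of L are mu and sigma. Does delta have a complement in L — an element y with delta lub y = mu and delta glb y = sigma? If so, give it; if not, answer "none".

For every candidate y, either delta ∨ y ≠ mu or delta ∧ y ≠ sigma; no complement exists.

none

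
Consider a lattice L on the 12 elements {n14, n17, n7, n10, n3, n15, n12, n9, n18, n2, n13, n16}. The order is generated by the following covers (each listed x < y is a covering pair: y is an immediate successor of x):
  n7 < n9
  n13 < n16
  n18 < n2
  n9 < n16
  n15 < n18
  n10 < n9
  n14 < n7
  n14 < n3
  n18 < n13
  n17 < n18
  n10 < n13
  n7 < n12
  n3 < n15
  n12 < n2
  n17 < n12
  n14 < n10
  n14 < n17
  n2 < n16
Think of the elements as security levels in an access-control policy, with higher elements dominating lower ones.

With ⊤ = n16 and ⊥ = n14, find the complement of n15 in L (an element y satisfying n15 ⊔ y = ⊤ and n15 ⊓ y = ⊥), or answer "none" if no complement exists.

n9

Need y with n15 ∨ y = n16 and n15 ∧ y = n14.
Checking each element gives: n9.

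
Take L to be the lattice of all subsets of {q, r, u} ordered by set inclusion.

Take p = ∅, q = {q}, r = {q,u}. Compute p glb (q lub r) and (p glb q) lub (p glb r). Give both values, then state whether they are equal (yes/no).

q lub r = {q,u}, so p glb (q lub r) = ∅ glb {q,u} = ∅.
p glb q = ∅ and p glb r = ∅, so (p glb q) lub (p glb r) = ∅ lub ∅ = ∅.
Equal: yes.

∅; ∅; yes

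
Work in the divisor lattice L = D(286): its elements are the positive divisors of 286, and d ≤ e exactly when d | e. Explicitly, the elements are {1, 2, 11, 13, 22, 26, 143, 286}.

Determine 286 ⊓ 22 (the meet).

In the divisibility order, the meet is the greatest common divisor: gcd(286, 22) = 22.

22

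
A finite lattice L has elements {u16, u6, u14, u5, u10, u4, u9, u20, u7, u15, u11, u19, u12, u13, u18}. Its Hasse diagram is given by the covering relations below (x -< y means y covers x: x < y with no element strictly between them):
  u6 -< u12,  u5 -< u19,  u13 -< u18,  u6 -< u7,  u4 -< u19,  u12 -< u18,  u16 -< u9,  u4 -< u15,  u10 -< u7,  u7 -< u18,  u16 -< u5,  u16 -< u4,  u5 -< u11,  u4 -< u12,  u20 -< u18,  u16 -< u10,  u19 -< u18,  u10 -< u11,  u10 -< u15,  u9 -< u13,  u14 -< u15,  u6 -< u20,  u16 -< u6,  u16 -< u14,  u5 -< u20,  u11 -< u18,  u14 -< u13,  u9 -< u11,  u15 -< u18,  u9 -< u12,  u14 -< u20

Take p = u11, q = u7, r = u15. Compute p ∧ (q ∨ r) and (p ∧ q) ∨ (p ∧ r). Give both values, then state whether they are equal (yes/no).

u11; u10; no

q ∨ r = u18, so p ∧ (q ∨ r) = u11 ∧ u18 = u11.
p ∧ q = u10 and p ∧ r = u10, so (p ∧ q) ∨ (p ∧ r) = u10 ∨ u10 = u10.
Equal: no.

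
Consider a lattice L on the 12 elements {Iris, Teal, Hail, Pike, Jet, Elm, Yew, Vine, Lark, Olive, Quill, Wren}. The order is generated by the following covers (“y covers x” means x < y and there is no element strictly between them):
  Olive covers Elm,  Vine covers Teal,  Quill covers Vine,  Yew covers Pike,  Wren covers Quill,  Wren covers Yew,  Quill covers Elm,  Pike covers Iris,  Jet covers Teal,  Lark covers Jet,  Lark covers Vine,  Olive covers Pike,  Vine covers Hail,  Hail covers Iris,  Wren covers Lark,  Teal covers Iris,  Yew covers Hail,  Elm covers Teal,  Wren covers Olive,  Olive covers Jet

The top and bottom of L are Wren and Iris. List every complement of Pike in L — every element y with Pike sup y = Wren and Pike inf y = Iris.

Lark, Quill, Vine

Need y with Pike ∨ y = Wren and Pike ∧ y = Iris.
Checking each element gives: Lark, Quill, Vine.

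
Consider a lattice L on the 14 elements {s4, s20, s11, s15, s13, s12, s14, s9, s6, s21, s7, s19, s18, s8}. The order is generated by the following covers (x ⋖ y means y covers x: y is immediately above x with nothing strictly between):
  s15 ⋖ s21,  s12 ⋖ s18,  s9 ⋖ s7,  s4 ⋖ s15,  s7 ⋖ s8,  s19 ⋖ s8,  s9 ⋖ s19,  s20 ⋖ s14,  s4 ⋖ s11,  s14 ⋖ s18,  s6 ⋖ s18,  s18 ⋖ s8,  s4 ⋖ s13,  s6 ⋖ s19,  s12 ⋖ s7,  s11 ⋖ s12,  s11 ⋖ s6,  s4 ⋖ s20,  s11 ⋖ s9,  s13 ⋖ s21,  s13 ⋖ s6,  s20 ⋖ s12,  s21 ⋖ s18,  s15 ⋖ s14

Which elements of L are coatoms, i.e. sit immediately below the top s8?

s18, s19, s7

The coatoms are exactly the elements covered by s8: s18, s19, s7.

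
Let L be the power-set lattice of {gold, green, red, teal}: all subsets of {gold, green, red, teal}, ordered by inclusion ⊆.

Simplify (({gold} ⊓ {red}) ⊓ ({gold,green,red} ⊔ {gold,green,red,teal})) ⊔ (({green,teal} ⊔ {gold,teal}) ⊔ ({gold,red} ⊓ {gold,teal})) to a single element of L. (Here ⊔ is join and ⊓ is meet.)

{gold} ∧ {red} = {}
{gold,green,red} ∨ {gold,green,red,teal} = {gold,green,red,teal}
{} ∧ {gold,green,red,teal} = {}
{green,teal} ∨ {gold,teal} = {gold,green,teal}
{gold,red} ∧ {gold,teal} = {gold}
{gold,green,teal} ∨ {gold} = {gold,green,teal}
{} ∨ {gold,green,teal} = {gold,green,teal}

{gold,green,teal}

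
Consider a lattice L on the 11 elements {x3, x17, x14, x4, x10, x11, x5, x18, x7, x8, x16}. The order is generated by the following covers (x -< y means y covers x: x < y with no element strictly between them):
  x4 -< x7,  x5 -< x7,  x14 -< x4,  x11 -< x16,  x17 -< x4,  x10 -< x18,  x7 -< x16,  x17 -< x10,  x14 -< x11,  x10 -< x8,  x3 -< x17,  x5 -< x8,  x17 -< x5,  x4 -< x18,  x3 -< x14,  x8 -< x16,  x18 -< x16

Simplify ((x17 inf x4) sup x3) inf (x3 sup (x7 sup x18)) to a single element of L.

x17

x17 ∧ x4 = x17
x17 ∨ x3 = x17
x7 ∨ x18 = x16
x3 ∨ x16 = x16
x17 ∧ x16 = x17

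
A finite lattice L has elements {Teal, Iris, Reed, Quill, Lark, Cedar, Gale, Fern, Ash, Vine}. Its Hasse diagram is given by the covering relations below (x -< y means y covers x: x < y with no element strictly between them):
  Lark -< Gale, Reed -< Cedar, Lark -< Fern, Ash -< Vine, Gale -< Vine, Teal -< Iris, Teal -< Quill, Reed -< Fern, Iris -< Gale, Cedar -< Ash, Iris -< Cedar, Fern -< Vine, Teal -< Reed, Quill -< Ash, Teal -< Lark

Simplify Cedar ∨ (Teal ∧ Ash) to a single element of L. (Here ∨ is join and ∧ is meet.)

Cedar

Teal ∧ Ash = Teal
Cedar ∨ Teal = Cedar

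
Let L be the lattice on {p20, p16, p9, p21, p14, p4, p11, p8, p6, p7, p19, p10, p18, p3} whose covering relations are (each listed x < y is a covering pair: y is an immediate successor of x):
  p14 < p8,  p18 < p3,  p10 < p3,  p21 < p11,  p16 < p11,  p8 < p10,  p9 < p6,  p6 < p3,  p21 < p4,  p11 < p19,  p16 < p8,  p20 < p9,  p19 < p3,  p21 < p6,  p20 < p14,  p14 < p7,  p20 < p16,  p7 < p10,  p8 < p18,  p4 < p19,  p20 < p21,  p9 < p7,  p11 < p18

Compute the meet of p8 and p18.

Common lower bounds of {p8, p18}: p14, p16, p20, p8.
The greatest among these is p8.

p8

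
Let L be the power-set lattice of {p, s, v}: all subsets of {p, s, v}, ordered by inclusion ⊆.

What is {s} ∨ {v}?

{s,v}

Under ⊆, join is union: {s} ∪ {v} = {s,v}.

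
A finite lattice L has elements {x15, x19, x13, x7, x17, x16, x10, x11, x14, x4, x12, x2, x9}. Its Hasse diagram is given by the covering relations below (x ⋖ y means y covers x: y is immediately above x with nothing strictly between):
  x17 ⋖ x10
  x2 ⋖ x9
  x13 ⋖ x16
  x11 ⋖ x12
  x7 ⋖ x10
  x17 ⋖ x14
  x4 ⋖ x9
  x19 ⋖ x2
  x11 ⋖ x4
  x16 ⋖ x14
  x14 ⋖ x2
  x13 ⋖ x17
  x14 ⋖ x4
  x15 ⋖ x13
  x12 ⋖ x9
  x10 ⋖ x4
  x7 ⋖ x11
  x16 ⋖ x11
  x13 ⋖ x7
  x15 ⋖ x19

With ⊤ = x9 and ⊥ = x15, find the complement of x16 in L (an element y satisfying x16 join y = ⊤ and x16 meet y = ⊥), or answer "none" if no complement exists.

For every candidate y, either x16 ∨ y ≠ x9 or x16 ∧ y ≠ x15; no complement exists.

none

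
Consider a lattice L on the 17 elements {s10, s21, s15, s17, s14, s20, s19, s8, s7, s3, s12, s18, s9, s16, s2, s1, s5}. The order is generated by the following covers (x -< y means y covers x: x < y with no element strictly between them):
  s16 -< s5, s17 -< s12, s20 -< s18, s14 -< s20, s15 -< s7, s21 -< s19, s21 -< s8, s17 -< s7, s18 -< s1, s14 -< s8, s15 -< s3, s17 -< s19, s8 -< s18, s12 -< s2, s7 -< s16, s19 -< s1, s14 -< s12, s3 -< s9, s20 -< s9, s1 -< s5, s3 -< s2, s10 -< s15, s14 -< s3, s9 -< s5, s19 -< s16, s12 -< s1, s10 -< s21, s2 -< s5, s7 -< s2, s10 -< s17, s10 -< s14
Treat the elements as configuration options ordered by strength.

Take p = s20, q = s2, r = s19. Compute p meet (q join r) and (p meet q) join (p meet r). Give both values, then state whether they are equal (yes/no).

s20; s14; no

q join r = s5, so p meet (q join r) = s20 meet s5 = s20.
p meet q = s14 and p meet r = s10, so (p meet q) join (p meet r) = s14 join s10 = s14.
Equal: no.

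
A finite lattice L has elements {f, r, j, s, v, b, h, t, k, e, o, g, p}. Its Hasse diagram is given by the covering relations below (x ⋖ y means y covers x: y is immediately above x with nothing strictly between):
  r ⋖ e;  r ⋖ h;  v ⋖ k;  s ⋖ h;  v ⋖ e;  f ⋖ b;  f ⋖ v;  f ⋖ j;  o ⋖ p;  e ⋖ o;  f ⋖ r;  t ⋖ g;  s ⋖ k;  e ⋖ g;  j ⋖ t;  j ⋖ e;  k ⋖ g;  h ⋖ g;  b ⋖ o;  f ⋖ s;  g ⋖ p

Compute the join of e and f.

Common upper bounds of {e, f}: e, g, o, p.
The least among these is e.

e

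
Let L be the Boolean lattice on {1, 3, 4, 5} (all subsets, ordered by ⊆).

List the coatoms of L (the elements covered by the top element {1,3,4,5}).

{1,3,4}, {1,3,5}, {1,4,5}, {3,4,5}

The coatoms are exactly the elements covered by {1,3,4,5}: {1,3,4}, {1,3,5}, {1,4,5}, {3,4,5}.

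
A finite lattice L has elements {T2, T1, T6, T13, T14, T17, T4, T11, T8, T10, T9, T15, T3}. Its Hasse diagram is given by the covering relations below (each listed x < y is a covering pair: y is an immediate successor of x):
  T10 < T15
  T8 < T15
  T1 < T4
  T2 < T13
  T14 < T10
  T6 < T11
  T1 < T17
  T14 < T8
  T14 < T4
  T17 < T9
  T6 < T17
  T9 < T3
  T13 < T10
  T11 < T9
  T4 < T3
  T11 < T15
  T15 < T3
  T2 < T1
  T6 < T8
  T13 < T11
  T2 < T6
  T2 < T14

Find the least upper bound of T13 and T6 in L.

Common upper bounds of {T13, T6}: T11, T15, T3, T9.
The least among these is T11.

T11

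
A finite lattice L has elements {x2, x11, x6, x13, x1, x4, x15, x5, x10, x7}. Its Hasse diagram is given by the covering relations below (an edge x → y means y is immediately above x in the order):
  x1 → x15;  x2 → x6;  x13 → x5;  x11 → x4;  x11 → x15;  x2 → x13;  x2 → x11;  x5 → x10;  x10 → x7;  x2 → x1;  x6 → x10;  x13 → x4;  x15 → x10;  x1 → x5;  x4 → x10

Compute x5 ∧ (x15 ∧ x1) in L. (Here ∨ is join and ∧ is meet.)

x1

x15 ∧ x1 = x1
x5 ∧ x1 = x1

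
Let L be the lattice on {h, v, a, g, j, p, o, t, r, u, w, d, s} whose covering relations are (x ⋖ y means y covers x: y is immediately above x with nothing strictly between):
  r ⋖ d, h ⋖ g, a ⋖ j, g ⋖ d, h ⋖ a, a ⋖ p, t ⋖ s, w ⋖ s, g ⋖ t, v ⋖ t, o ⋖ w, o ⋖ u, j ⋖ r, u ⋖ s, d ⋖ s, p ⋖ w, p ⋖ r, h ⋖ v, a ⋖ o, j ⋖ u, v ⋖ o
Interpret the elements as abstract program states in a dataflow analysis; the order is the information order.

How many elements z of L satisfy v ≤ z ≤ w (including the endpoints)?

The interval [v, w] = {o, v, w}, which has 3 elements.

3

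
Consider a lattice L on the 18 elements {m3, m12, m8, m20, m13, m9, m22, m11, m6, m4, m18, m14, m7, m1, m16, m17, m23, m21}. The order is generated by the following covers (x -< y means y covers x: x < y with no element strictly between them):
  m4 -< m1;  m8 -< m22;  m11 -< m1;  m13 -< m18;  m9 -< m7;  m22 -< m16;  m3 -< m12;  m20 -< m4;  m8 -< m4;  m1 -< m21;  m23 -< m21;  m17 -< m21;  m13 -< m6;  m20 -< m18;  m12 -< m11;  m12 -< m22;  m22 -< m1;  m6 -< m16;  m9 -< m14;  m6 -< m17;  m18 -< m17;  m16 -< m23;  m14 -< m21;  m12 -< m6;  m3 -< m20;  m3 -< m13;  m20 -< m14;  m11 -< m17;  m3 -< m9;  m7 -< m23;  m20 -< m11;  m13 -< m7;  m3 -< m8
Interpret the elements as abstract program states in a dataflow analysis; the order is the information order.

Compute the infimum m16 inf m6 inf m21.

Common lower bounds of {m16, m6, m21}: m12, m13, m3, m6.
The greatest among these is m6.

m6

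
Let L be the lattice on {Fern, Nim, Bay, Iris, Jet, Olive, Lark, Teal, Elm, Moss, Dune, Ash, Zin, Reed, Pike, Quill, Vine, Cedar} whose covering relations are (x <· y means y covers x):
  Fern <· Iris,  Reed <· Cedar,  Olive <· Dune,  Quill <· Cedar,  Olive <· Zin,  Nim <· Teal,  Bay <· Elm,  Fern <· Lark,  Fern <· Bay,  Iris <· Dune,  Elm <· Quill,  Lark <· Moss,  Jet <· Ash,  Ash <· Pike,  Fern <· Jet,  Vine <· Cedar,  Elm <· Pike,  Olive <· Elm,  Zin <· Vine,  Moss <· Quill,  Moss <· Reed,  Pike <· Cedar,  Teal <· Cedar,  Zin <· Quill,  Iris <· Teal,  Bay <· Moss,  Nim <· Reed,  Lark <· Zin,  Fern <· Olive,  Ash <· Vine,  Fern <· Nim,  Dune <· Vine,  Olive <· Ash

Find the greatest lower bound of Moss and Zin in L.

Lark

Common lower bounds of {Moss, Zin}: Fern, Lark.
The greatest among these is Lark.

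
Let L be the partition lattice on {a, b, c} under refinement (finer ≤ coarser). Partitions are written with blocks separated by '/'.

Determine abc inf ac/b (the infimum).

The meet (common refinement) of abc and ac/b intersects blocks pairwise, giving ac/b.

ac/b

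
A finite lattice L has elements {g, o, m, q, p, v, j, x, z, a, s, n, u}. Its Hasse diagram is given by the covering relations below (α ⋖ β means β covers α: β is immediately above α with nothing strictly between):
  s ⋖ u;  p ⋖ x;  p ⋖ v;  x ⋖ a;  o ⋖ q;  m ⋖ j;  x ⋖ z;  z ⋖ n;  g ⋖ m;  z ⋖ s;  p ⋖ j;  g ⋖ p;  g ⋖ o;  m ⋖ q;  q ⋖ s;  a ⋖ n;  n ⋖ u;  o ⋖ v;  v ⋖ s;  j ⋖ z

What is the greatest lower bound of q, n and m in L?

m

Common lower bounds of {q, n, m}: g, m.
The greatest among these is m.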